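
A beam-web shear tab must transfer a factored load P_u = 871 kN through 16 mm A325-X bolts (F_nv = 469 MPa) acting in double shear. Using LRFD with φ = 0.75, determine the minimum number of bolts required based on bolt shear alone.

7 bolts

A_b = π·16²/4 = 201.1 mm².
Per-bolt design strength φR_n = 0.75 × 469 × 201.1 × 2 / 1000 = 141.4 kN.
n ≥ 871 / 141.4 = 6.158 → use 7 bolts.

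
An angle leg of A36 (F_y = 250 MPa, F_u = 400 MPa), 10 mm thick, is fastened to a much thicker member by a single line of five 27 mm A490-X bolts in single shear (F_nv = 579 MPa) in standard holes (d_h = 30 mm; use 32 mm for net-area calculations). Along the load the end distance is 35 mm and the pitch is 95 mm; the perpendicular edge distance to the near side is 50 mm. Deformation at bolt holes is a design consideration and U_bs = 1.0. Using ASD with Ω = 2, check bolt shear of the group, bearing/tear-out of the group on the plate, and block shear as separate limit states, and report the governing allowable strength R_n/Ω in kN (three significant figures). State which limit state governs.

Bolt shear: A_b = π·27²/4 = 572.6 mm²; R_n = 579 × 572.6 × 5 × 1 / 1000 = 1658 kN → 1658 / 2 = 829 kN.
Bearing: edge l_c = 20, r_n = 96 kN; interior l_c = 65, r_n = 259.2 kN; R_n = 96 + 4·259.2 = 1133 kN → 566 kN.
Block shear: A_gv = 4150, A_nv = 2710, A_nt = 340 mm²; R_n = min(0.6F_uA_nv, 0.6F_yA_gv) + U_bs·F_u·A_nt = 758.5 kN → 379 kN.
Block shear governs: 379 kN.

379 kN (block shear governs)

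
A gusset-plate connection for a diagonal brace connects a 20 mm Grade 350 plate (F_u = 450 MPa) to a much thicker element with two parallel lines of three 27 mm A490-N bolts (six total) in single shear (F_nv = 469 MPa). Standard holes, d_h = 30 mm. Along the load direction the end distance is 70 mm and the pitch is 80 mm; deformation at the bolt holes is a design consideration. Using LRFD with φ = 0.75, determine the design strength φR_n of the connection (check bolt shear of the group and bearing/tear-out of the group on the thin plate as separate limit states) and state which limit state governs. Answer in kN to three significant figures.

Bolt shear: A_b = π·27²/4 = 572.6 mm²; R_n = 469 × 572.6 × 6 × 1 / 1000 = 1611 kN → 0.75 × 1611 = 1210 kN.
Bearing (1.2 l_c t F_u ≤ 2.4 d t F_u): upper limit = 2.4·27·20·450 / 1000 = 583.2 kN.
  Edge l_c = 70 − 30/2 = 55 → r_n = 583.2 kN; interior l_c = 80 − 30 = 50 → r_n = 540 kN.
  R_n,bearing = 2·583.2 + 4·540 = 3326 kN → 0.75 × 3326 = 2490 kN.
Bolt shear governs: 1210 kN.

1210 kN (bolt shear governs)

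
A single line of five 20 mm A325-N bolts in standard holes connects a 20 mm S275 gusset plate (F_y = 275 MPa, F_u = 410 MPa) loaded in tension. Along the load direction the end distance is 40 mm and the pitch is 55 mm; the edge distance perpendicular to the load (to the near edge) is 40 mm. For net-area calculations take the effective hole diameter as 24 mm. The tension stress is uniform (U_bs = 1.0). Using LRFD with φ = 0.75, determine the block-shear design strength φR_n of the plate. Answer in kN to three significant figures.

733 kN

Shear plane L_v = 40 + 4·55 = 260 mm; A_gv = 260 × 20 = 5200 mm².
A_nv = (260 − 4.5·24) × 20 = 3040 mm².
A_nt = (40 − 0.5·24) × 20 = 560 mm².
0.6 F_u A_nv = 747.8 kN; 0.6 F_y A_gv = 858 kN → shear rupture governs the shear term.
R_n = 747.8 + 1.0 × 410 × 560 / 1000 = 977.4 kN.
Design strength φR_n = 0.75 × 977.4 = 733 kN.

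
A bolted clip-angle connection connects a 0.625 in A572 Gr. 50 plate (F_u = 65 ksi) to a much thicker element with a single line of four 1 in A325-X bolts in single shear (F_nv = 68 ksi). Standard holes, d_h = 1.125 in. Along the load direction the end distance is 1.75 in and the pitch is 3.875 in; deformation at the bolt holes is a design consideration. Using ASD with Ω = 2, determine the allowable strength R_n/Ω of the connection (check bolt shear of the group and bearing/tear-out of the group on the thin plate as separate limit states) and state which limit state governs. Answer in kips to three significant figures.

Bolt shear: A_b = π·1²/4 = 0.7854 in²; R_n = 68 × 0.7854 × 4 × 1 = 213.6 kips → 213.6 / 2 = 107 kips.
Bearing (1.2 l_c t F_u ≤ 2.4 d t F_u): upper limit = 2.4·1·0.625·65 = 97.5 kips.
  Edge l_c = 1.75 − 1.125/2 = 1.188 → r_n = 57.89 kips; interior l_c = 3.875 − 1.125 = 2.75 → r_n = 97.5 kips.
  R_n,bearing = 1·57.89 + 3·97.5 = 350.4 kips → 350.4 / 2 = 175 kips.
Bolt shear governs: 107 kips.

107 kips (bolt shear governs)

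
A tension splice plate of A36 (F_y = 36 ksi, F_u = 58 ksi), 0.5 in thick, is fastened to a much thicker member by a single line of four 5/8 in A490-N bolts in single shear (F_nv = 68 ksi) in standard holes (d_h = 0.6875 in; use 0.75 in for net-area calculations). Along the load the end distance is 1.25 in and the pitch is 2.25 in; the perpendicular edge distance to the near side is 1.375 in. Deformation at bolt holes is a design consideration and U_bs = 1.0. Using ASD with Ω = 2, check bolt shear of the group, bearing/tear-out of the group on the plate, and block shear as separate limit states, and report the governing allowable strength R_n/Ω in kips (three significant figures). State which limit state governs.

41.7 kips (bolt shear governs)

Bolt shear: A_b = π·0.625²/4 = 0.3068 in²; R_n = 68 × 0.3068 × 4 × 1 = 83.45 kips → 83.45 / 2 = 41.7 kips.
Bearing: edge l_c = 0.9062, r_n = 31.54 kips; interior l_c = 1.562, r_n = 43.5 kips; R_n = 31.54 + 3·43.5 = 162 kips → 81 kips.
Block shear: A_gv = 4, A_nv = 2.688, A_nt = 0.5 in²; R_n = min(0.6F_uA_nv, 0.6F_yA_gv) + U_bs·F_u·A_nt = 115.4 kips → 57.7 kips.
Bolt shear governs: 41.7 kips.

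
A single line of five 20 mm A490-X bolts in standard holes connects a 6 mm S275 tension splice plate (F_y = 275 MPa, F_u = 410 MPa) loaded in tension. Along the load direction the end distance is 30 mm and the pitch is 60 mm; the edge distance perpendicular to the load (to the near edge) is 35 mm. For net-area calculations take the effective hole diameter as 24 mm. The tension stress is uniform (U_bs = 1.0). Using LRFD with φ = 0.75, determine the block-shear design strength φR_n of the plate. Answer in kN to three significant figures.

222 kN

Shear plane L_v = 30 + 4·60 = 270 mm; A_gv = 270 × 6 = 1620 mm².
A_nv = (270 − 4.5·24) × 6 = 972 mm².
A_nt = (35 − 0.5·24) × 6 = 138 mm².
0.6 F_u A_nv = 239.1 kN; 0.6 F_y A_gv = 267.3 kN → shear rupture governs the shear term.
R_n = 239.1 + 1.0 × 410 × 138 / 1000 = 295.7 kN.
Design strength φR_n = 0.75 × 295.7 = 222 kN.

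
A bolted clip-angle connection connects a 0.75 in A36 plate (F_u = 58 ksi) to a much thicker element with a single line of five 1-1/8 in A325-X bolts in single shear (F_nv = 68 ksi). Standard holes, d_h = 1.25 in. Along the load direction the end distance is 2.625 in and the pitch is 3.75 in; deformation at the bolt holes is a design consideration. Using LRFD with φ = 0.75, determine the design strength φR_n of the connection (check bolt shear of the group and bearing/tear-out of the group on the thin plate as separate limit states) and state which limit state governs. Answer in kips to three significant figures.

Bolt shear: A_b = π·1.125²/4 = 0.994 in²; R_n = 68 × 0.994 × 5 × 1 = 338 kips → 0.75 × 338 = 253 kips.
Bearing (1.2 l_c t F_u ≤ 2.4 d t F_u): upper limit = 2.4·1.125·0.75·58 = 117.4 kips.
  Edge l_c = 2.625 − 1.25/2 = 2 → r_n = 104.4 kips; interior l_c = 3.75 − 1.25 = 2.5 → r_n = 117.4 kips.
  R_n,bearing = 1·104.4 + 4·117.4 = 574.2 kips → 0.75 × 574.2 = 431 kips.
Bolt shear governs: 253 kips.

253 kips (bolt shear governs)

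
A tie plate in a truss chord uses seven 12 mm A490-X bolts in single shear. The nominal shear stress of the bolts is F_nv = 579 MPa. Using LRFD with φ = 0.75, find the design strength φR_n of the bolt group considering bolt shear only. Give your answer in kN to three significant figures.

A_b = π × 12² / 4 = 113.1 mm².
R_n = F_nv · A_b · n · n_s = 579 × 113.1 × 7 × 1 / 1000 = 458.4 kN.
Design strength φR_n = 0.75 × 458.4 = 344 kN.

344 kN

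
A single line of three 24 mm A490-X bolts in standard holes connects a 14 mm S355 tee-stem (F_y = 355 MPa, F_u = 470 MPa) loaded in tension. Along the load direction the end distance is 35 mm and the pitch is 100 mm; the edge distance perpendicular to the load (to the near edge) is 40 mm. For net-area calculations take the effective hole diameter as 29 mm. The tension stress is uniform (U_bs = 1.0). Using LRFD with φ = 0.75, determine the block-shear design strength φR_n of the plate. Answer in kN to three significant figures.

Shear plane L_v = 35 + 2·100 = 235 mm; A_gv = 235 × 14 = 3290 mm².
A_nv = (235 − 2.5·29) × 14 = 2275 mm².
A_nt = (40 − 0.5·29) × 14 = 357 mm².
0.6 F_u A_nv = 641.6 kN; 0.6 F_y A_gv = 700.8 kN → shear rupture governs the shear term.
R_n = 641.6 + 1.0 × 470 × 357 / 1000 = 809.3 kN.
Design strength φR_n = 0.75 × 809.3 = 607 kN.

607 kN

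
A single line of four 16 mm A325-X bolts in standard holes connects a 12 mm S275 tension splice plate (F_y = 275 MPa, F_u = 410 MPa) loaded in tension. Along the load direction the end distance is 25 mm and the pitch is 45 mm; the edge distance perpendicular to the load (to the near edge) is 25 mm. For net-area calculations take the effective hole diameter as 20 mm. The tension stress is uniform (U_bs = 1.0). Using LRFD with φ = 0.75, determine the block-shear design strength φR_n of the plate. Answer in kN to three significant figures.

Shear plane L_v = 25 + 3·45 = 160 mm; A_gv = 160 × 12 = 1920 mm².
A_nv = (160 − 3.5·20) × 12 = 1080 mm².
A_nt = (25 − 0.5·20) × 12 = 180 mm².
0.6 F_u A_nv = 265.7 kN; 0.6 F_y A_gv = 316.8 kN → shear rupture governs the shear term.
R_n = 265.7 + 1.0 × 410 × 180 / 1000 = 339.5 kN.
Design strength φR_n = 0.75 × 339.5 = 255 kN.

255 kN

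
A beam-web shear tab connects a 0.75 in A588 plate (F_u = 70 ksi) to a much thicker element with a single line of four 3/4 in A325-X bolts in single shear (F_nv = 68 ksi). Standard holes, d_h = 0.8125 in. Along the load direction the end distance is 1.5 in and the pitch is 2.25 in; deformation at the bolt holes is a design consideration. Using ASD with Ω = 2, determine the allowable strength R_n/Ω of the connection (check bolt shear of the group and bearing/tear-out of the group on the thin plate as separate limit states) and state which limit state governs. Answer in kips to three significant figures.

60.1 kips (bolt shear governs)

Bolt shear: A_b = π·0.75²/4 = 0.4418 in²; R_n = 68 × 0.4418 × 4 × 1 = 120.2 kips → 120.2 / 2 = 60.1 kips.
Bearing (1.2 l_c t F_u ≤ 2.4 d t F_u): upper limit = 2.4·0.75·0.75·70 = 94.5 kips.
  Edge l_c = 1.5 − 0.8125/2 = 1.094 → r_n = 68.91 kips; interior l_c = 2.25 − 0.8125 = 1.438 → r_n = 90.56 kips.
  R_n,bearing = 1·68.91 + 3·90.56 = 340.6 kips → 340.6 / 2 = 170 kips.
Bolt shear governs: 60.1 kips.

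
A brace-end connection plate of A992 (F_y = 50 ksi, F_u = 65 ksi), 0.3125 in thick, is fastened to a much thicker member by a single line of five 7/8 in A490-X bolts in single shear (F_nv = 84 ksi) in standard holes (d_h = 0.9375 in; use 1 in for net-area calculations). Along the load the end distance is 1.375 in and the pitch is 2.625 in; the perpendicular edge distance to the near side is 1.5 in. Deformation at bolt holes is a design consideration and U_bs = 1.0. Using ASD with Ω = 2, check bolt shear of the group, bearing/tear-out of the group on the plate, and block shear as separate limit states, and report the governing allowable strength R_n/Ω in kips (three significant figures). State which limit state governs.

55.1 kips (block shear governs)

Bolt shear: A_b = π·0.875²/4 = 0.6013 in²; R_n = 84 × 0.6013 × 5 × 1 = 252.6 kips → 252.6 / 2 = 126 kips.
Bearing: edge l_c = 0.9062, r_n = 22.09 kips; interior l_c = 1.688, r_n = 41.13 kips; R_n = 22.09 + 4·41.13 = 186.6 kips → 93.3 kips.
Block shear: A_gv = 3.711, A_nv = 2.305, A_nt = 0.3125 in²; R_n = min(0.6F_uA_nv, 0.6F_yA_gv) + U_bs·F_u·A_nt = 110.2 kips → 55.1 kips.
Block shear governs: 55.1 kips.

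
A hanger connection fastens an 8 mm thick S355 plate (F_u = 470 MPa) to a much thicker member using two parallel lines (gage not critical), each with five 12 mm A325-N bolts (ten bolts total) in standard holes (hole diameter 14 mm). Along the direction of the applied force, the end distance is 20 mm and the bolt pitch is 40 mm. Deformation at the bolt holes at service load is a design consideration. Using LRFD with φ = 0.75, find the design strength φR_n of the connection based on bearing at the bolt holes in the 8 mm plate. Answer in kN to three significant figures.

738 kN

Per bolt r_n = 1.2 l_c t F_u ≤ 2.4 d t F_u; upper limit = 2.4 × 12 × 8 × 470 / 1000 = 108.3 kN.
Edge bolt: l_c = 20 − 14/2 = 13 mm → 1.2 × 13 × 8 × 470 / 1000 = 58.66 → r_n = 58.66 kN.
Interior bolts: l_c = 40 − 14 = 26 mm → 1.2 × 26 × 8 × 470 / 1000 = 117.3 → r_n = 108.3 kN.
R_n = 2 × 58.66 + 8 × 108.3 = 983.6 kN.
Design strength φR_n = 0.75 × 983.6 = 738 kN.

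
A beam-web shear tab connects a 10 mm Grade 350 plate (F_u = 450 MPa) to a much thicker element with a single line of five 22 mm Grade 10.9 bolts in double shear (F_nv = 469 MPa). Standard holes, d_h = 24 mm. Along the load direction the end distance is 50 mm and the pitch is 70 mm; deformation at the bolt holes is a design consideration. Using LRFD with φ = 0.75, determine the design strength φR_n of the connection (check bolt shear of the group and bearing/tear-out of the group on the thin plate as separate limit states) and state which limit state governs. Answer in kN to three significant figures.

Bolt shear: A_b = π·22²/4 = 380.1 mm²; R_n = 469 × 380.1 × 5 × 2 / 1000 = 1783 kN → 0.75 × 1783 = 1340 kN.
Bearing (1.2 l_c t F_u ≤ 2.4 d t F_u): upper limit = 2.4·22·10·450 / 1000 = 237.6 kN.
  Edge l_c = 50 − 24/2 = 38 → r_n = 205.2 kN; interior l_c = 70 − 24 = 46 → r_n = 237.6 kN.
  R_n,bearing = 1·205.2 + 4·237.6 = 1156 kN → 0.75 × 1156 = 867 kN.
Bearing governs: 867 kN.

867 kN (bearing governs)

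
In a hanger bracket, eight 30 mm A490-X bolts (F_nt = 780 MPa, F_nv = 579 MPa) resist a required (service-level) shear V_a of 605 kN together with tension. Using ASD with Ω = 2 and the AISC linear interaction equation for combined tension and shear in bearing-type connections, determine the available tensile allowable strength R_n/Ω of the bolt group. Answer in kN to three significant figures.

A_b = π·30²/4 = 706.9 mm²; f_rv = 605 × 1000 / (8 × 706.9) = 107 MPa.
F'_nt = 1.3 F_nt − (Ω F_nt / F_nv) f_rv = 1.3·780 − (2·780/579)·107 = 725.7 MPa, capped at F_nt → F'_nt = 725.7 MPa.
R_n = F'_nt · A_b · n = 725.7 × 706.9 × 8 / 1000 = 4104 kN.
Allowable strength R_n/Ω = 4104 / 2 = 2050 kN.

2050 kN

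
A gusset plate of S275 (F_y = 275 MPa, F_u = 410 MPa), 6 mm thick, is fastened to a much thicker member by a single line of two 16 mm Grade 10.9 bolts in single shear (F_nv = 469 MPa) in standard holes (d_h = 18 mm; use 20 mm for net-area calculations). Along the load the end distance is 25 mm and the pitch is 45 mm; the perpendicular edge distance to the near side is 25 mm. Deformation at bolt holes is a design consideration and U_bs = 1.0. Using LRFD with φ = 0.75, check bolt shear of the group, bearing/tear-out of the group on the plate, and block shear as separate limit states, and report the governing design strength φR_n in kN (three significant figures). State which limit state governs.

72 kN (block shear governs)

Bolt shear: A_b = π·16²/4 = 201.1 mm²; R_n = 469 × 201.1 × 2 × 1 / 1000 = 188.6 kN → 0.75 × 188.6 = 141 kN.
Bearing: edge l_c = 16, r_n = 47.23 kN; interior l_c = 27, r_n = 79.7 kN; R_n = 47.23 + 1·79.7 = 126.9 kN → 95.2 kN.
Block shear: A_gv = 420, A_nv = 240, A_nt = 90 mm²; R_n = min(0.6F_uA_nv, 0.6F_yA_gv) + U_bs·F_u·A_nt = 95.94 kN → 72 kN.
Block shear governs: 72 kN.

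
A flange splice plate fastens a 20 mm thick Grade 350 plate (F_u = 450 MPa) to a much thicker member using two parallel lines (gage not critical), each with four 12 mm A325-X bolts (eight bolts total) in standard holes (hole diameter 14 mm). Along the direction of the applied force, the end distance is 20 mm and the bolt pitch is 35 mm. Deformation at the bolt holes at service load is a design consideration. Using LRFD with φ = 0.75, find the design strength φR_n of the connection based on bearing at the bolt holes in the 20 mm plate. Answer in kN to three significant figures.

Per bolt r_n = 1.2 l_c t F_u ≤ 2.4 d t F_u; upper limit = 2.4 × 12 × 20 × 450 / 1000 = 259.2 kN.
Edge bolt: l_c = 20 − 14/2 = 13 mm → 1.2 × 13 × 20 × 450 / 1000 = 140.4 → r_n = 140.4 kN.
Interior bolts: l_c = 35 − 14 = 21 mm → 1.2 × 21 × 20 × 450 / 1000 = 226.8 → r_n = 226.8 kN.
R_n = 2 × 140.4 + 6 × 226.8 = 1642 kN.
Design strength φR_n = 0.75 × 1642 = 1230 kN.

1230 kN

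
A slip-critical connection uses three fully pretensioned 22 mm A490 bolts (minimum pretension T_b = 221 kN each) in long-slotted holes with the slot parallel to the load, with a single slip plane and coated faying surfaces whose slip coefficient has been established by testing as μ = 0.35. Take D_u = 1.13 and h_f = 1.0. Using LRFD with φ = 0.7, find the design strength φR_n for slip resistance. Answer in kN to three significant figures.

R_n = μ · D_u · h_f · T_b · n_s · n_b = 0.35 × 1.13 × 1.0 × 221 × 1 × 3 = 262.2 kN.
Design strength φR_n = 0.7 × 262.2 = 184 kN.

184 kN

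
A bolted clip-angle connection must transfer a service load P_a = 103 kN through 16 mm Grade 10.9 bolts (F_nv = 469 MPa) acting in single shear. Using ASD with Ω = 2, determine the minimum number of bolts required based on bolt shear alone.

A_b = π·16²/4 = 201.1 mm².
Per-bolt allowable strength R_n/Ω = 469 × 201.1 × 1 / 1000 / 2 = 47.15 kN.
n ≥ 103 / 47.15 = 2.185 → use 3 bolts.

3 bolts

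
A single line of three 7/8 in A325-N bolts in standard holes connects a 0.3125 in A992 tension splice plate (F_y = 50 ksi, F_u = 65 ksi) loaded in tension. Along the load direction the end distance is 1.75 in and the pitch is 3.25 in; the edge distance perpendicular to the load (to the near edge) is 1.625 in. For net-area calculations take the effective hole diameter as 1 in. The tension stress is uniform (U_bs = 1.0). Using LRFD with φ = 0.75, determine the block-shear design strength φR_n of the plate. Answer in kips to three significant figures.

69.7 kips

Shear plane L_v = 1.75 + 2·3.25 = 8.25 in; A_gv = 8.25 × 0.3125 = 2.578 in².
A_nv = (8.25 − 2.5·1) × 0.3125 = 1.797 in².
A_nt = (1.625 − 0.5·1) × 0.3125 = 0.3516 in².
0.6 F_u A_nv = 70.08 kips; 0.6 F_y A_gv = 77.34 kips → shear rupture governs the shear term.
R_n = 70.08 + 1.0 × 65 × 0.3516 = 92.93 kips.
Design strength φR_n = 0.75 × 92.93 = 69.7 kips.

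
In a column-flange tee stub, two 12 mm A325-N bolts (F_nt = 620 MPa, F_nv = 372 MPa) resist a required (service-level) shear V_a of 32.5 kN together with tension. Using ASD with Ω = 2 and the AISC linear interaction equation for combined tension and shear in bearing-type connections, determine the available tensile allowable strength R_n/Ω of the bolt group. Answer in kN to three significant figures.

37 kN

A_b = π·12²/4 = 113.1 mm²; f_rv = 32.5 × 1000 / (2 × 113.1) = 143.7 MPa.
F'_nt = 1.3 F_nt − (Ω F_nt / F_nv) f_rv = 1.3·620 − (2·620/372)·143.7 = 327.1 MPa, capped at F_nt → F'_nt = 327.1 MPa.
R_n = F'_nt · A_b · n = 327.1 × 113.1 × 2 / 1000 = 73.98 kN.
Allowable strength R_n/Ω = 73.98 / 2 = 37 kN.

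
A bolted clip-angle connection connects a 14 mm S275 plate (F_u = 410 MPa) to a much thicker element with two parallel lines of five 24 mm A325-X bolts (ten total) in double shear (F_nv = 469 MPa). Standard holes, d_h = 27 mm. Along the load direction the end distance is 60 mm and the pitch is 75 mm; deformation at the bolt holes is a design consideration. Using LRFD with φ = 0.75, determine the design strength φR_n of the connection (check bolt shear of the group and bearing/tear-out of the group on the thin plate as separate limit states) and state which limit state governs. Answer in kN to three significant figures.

2460 kN (bearing governs)

Bolt shear: A_b = π·24²/4 = 452.4 mm²; R_n = 469 × 452.4 × 10 × 2 / 1000 = 4243 kN → 0.75 × 4243 = 3180 kN.
Bearing (1.2 l_c t F_u ≤ 2.4 d t F_u): upper limit = 2.4·24·14·410 / 1000 = 330.6 kN.
  Edge l_c = 60 − 27/2 = 46.5 → r_n = 320.3 kN; interior l_c = 75 − 27 = 48 → r_n = 330.6 kN.
  R_n,bearing = 2·320.3 + 8·330.6 = 3286 kN → 0.75 × 3286 = 2460 kN.
Bearing governs: 2460 kN.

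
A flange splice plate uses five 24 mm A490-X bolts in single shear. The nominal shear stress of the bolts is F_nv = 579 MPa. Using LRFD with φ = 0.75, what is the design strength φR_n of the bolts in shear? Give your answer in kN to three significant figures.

A_b = π × 24² / 4 = 452.4 mm².
R_n = F_nv · A_b · n · n_s = 579 × 452.4 × 5 × 1 / 1000 = 1310 kN.
Design strength φR_n = 0.75 × 1310 = 982 kN.

982 kN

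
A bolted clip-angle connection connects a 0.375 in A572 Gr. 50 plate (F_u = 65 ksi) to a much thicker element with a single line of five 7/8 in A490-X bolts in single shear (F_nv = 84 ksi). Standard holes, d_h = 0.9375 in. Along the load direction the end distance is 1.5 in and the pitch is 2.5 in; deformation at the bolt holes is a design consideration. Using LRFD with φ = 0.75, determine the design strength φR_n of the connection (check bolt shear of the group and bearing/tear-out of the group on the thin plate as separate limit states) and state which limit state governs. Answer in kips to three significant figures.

Bolt shear: A_b = π·0.875²/4 = 0.6013 in²; R_n = 84 × 0.6013 × 5 × 1 = 252.6 kips → 0.75 × 252.6 = 189 kips.
Bearing (1.2 l_c t F_u ≤ 2.4 d t F_u): upper limit = 2.4·0.875·0.375·65 = 51.19 kips.
  Edge l_c = 1.5 − 0.9375/2 = 1.031 → r_n = 30.16 kips; interior l_c = 2.5 − 0.9375 = 1.562 → r_n = 45.7 kips.
  R_n,bearing = 1·30.16 + 4·45.7 = 213 kips → 0.75 × 213 = 160 kips.
Bearing governs: 160 kips.

160 kips (bearing governs)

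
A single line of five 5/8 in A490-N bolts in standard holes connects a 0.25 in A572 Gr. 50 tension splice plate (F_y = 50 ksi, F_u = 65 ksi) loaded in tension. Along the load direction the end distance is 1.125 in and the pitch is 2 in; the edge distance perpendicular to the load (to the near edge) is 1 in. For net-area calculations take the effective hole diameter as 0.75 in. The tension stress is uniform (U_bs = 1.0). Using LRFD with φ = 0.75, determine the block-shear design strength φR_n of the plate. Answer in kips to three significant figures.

49.7 kips

Shear plane L_v = 1.125 + 4·2 = 9.125 in; A_gv = 9.125 × 0.25 = 2.281 in².
A_nv = (9.125 − 4.5·0.75) × 0.25 = 1.438 in².
A_nt = (1 − 0.5·0.75) × 0.25 = 0.1562 in².
0.6 F_u A_nv = 56.06 kips; 0.6 F_y A_gv = 68.44 kips → shear rupture governs the shear term.
R_n = 56.06 + 1.0 × 65 × 0.1562 = 66.22 kips.
Design strength φR_n = 0.75 × 66.22 = 49.7 kips.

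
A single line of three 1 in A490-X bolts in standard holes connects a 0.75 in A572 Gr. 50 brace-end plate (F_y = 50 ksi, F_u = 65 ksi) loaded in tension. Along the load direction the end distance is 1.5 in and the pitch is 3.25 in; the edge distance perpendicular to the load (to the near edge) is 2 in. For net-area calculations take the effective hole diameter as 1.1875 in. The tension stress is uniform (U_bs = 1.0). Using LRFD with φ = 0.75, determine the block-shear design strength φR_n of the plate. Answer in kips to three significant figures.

162 kips

Shear plane L_v = 1.5 + 2·3.25 = 8 in; A_gv = 8 × 0.75 = 6 in².
A_nv = (8 − 2.5·1.1875) × 0.75 = 3.773 in².
A_nt = (2 − 0.5·1.1875) × 0.75 = 1.055 in².
0.6 F_u A_nv = 147.2 kips; 0.6 F_y A_gv = 180 kips → shear rupture governs the shear term.
R_n = 147.2 + 1.0 × 65 × 1.055 = 215.7 kips.
Design strength φR_n = 0.75 × 215.7 = 162 kips.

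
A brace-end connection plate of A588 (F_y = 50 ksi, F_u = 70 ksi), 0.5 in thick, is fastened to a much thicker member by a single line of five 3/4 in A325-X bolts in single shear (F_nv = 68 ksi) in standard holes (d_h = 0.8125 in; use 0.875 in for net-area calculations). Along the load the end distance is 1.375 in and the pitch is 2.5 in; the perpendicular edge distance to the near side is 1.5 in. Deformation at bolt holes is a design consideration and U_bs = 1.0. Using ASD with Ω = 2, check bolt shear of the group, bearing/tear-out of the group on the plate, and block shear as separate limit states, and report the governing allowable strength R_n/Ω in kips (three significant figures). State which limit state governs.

Bolt shear: A_b = π·0.75²/4 = 0.4418 in²; R_n = 68 × 0.4418 × 5 × 1 = 150.2 kips → 150.2 / 2 = 75.1 kips.
Bearing: edge l_c = 0.9688, r_n = 40.69 kips; interior l_c = 1.688, r_n = 63 kips; R_n = 40.69 + 4·63 = 292.7 kips → 146 kips.
Block shear: A_gv = 5.688, A_nv = 3.719, A_nt = 0.5312 in²; R_n = min(0.6F_uA_nv, 0.6F_yA_gv) + U_bs·F_u·A_nt = 193.4 kips → 96.7 kips.
Bolt shear governs: 75.1 kips.

75.1 kips (bolt shear governs)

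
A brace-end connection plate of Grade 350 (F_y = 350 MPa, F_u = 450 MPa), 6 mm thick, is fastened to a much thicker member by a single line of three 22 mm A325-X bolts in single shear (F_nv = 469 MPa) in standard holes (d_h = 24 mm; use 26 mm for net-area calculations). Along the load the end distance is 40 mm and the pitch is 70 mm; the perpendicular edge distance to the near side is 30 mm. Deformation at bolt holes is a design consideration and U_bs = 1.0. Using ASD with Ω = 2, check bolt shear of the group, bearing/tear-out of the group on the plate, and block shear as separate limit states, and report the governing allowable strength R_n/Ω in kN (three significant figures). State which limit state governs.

Bolt shear: A_b = π·22²/4 = 380.1 mm²; R_n = 469 × 380.1 × 3 × 1 / 1000 = 534.8 kN → 534.8 / 2 = 267 kN.
Bearing: edge l_c = 28, r_n = 90.72 kN; interior l_c = 46, r_n = 142.6 kN; R_n = 90.72 + 2·142.6 = 375.8 kN → 188 kN.
Block shear: A_gv = 1080, A_nv = 690, A_nt = 102 mm²; R_n = min(0.6F_uA_nv, 0.6F_yA_gv) + U_bs·F_u·A_nt = 232.2 kN → 116 kN.
Block shear governs: 116 kN.

116 kN (block shear governs)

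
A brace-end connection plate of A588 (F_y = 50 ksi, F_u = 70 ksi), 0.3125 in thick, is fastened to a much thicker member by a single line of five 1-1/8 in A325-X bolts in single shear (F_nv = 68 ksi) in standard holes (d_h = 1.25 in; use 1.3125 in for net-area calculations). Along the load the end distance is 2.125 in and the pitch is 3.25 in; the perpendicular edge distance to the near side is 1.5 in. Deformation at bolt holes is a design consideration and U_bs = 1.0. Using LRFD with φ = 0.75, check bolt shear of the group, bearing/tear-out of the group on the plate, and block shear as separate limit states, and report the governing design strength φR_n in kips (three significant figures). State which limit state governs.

105 kips (block shear governs)

Bolt shear: A_b = π·1.125²/4 = 0.994 in²; R_n = 68 × 0.994 × 5 × 1 = 338 kips → 0.75 × 338 = 253 kips.
Bearing: edge l_c = 1.5, r_n = 39.38 kips; interior l_c = 2, r_n = 52.5 kips; R_n = 39.38 + 4·52.5 = 249.4 kips → 187 kips.
Block shear: A_gv = 4.727, A_nv = 2.881, A_nt = 0.2637 in²; R_n = min(0.6F_uA_nv, 0.6F_yA_gv) + U_bs·F_u·A_nt = 139.5 kips → 105 kips.
Block shear governs: 105 kips.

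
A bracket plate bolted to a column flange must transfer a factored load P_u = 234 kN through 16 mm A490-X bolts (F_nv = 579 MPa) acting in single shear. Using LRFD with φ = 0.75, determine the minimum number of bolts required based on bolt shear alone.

3 bolts

A_b = π·16²/4 = 201.1 mm².
Per-bolt design strength φR_n = 0.75 × 579 × 201.1 × 1 / 1000 = 87.31 kN.
n ≥ 234 / 87.31 = 2.68 → use 3 bolts.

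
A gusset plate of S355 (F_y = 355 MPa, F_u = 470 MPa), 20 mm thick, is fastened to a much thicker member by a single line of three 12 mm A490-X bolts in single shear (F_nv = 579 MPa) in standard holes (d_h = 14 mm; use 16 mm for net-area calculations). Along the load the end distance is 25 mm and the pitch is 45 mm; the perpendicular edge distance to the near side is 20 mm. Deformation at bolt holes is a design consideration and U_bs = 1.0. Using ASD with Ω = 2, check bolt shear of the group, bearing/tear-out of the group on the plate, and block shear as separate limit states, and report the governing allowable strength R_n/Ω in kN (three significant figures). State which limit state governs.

Bolt shear: A_b = π·12²/4 = 113.1 mm²; R_n = 579 × 113.1 × 3 × 1 / 1000 = 196.5 kN → 196.5 / 2 = 98.2 kN.
Bearing: edge l_c = 18, r_n = 203 kN; interior l_c = 31, r_n = 270.7 kN; R_n = 203 + 2·270.7 = 744.5 kN → 372 kN.
Block shear: A_gv = 2300, A_nv = 1500, A_nt = 240 mm²; R_n = min(0.6F_uA_nv, 0.6F_yA_gv) + U_bs·F_u·A_nt = 535.8 kN → 268 kN.
Bolt shear governs: 98.2 kN.

98.2 kN (bolt shear governs)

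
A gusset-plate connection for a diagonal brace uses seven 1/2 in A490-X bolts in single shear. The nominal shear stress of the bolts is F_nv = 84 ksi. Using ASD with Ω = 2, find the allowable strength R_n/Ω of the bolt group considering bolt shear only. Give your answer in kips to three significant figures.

57.7 kips

A_b = π × 0.5² / 4 = 0.1963 in².
R_n = F_nv · A_b · n · n_s = 84 × 0.1963 × 7 × 1 = 115.5 kips.
Allowable strength R_n/Ω = 115.5 / 2 = 57.7 kips.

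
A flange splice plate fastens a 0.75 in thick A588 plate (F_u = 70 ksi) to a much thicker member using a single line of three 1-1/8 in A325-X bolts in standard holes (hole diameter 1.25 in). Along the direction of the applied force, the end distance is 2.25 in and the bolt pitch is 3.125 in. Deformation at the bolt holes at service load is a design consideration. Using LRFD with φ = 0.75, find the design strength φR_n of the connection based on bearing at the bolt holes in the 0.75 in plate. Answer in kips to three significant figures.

254 kips

Per bolt r_n = 1.2 l_c t F_u ≤ 2.4 d t F_u; upper limit = 2.4 × 1.125 × 0.75 × 70 = 141.8 kips.
Edge bolt: l_c = 2.25 − 1.25/2 = 1.625 in → 1.2 × 1.625 × 0.75 × 70 = 102.4 → r_n = 102.4 kips.
Interior bolts: l_c = 3.125 − 1.25 = 1.875 in → 1.2 × 1.875 × 0.75 × 70 = 118.1 → r_n = 118.1 kips.
R_n = 1 × 102.4 + 2 × 118.1 = 338.6 kips.
Design strength φR_n = 0.75 × 338.6 = 254 kips.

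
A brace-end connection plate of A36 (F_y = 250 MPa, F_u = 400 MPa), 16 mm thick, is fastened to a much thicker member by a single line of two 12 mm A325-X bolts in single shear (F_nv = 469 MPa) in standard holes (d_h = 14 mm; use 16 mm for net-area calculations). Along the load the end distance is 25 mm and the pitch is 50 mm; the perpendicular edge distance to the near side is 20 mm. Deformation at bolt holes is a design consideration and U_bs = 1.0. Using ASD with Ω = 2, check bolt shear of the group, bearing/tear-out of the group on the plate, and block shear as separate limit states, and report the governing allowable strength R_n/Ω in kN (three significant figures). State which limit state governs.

Bolt shear: A_b = π·12²/4 = 113.1 mm²; R_n = 469 × 113.1 × 2 × 1 / 1000 = 106.1 kN → 106.1 / 2 = 53 kN.
Bearing: edge l_c = 18, r_n = 138.2 kN; interior l_c = 36, r_n = 184.3 kN; R_n = 138.2 + 1·184.3 = 322.6 kN → 161 kN.
Block shear: A_gv = 1200, A_nv = 816, A_nt = 192 mm²; R_n = min(0.6F_uA_nv, 0.6F_yA_gv) + U_bs·F_u·A_nt = 256.8 kN → 128 kN.
Bolt shear governs: 53 kN.

53 kN (bolt shear governs)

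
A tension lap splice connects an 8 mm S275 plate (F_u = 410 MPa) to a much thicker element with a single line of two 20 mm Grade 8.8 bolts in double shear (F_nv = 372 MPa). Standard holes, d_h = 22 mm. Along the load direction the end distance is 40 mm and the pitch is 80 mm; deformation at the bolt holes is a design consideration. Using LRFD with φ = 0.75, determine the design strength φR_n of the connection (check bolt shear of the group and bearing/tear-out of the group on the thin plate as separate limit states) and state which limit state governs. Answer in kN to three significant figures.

204 kN (bearing governs)

Bolt shear: A_b = π·20²/4 = 314.2 mm²; R_n = 372 × 314.2 × 2 × 2 / 1000 = 467.5 kN → 0.75 × 467.5 = 351 kN.
Bearing (1.2 l_c t F_u ≤ 2.4 d t F_u): upper limit = 2.4·20·8·410 / 1000 = 157.4 kN.
  Edge l_c = 40 − 22/2 = 29 → r_n = 114.1 kN; interior l_c = 80 − 22 = 58 → r_n = 157.4 kN.
  R_n,bearing = 1·114.1 + 1·157.4 = 271.6 kN → 0.75 × 271.6 = 204 kN.
Bearing governs: 204 kN.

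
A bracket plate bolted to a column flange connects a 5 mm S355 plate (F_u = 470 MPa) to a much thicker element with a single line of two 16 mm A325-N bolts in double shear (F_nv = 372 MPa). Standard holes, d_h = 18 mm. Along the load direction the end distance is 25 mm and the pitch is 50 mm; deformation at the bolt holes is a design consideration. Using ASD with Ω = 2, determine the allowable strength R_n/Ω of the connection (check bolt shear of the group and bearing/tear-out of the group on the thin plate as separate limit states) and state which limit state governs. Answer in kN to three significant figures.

67.7 kN (bearing governs)

Bolt shear: A_b = π·16²/4 = 201.1 mm²; R_n = 372 × 201.1 × 2 × 2 / 1000 = 299.2 kN → 299.2 / 2 = 150 kN.
Bearing (1.2 l_c t F_u ≤ 2.4 d t F_u): upper limit = 2.4·16·5·470 / 1000 = 90.24 kN.
  Edge l_c = 25 − 18/2 = 16 → r_n = 45.12 kN; interior l_c = 50 − 18 = 32 → r_n = 90.24 kN.
  R_n,bearing = 1·45.12 + 1·90.24 = 135.4 kN → 135.4 / 2 = 67.7 kN.
Bearing governs: 67.7 kN.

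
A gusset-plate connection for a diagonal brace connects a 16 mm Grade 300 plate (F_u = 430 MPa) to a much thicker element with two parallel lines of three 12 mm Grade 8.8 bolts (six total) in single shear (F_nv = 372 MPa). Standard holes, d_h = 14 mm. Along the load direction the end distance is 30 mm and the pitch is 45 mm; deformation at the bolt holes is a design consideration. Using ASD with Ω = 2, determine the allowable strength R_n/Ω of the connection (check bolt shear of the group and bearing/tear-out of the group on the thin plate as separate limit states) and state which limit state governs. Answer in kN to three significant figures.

126 kN (bolt shear governs)

Bolt shear: A_b = π·12²/4 = 113.1 mm²; R_n = 372 × 113.1 × 6 × 1 / 1000 = 252.4 kN → 252.4 / 2 = 126 kN.
Bearing (1.2 l_c t F_u ≤ 2.4 d t F_u): upper limit = 2.4·12·16·430 / 1000 = 198.1 kN.
  Edge l_c = 30 − 14/2 = 23 → r_n = 189.9 kN; interior l_c = 45 − 14 = 31 → r_n = 198.1 kN.
  R_n,bearing = 2·189.9 + 4·198.1 = 1172 kN → 1172 / 2 = 586 kN.
Bolt shear governs: 126 kN.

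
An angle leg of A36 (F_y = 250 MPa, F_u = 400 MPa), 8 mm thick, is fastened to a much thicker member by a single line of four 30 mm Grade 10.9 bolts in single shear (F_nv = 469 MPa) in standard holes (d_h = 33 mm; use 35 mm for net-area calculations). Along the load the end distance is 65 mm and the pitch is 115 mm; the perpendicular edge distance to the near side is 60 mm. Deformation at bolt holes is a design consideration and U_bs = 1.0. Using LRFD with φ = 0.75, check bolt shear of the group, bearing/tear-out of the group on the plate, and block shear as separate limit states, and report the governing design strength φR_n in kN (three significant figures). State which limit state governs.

Bolt shear: A_b = π·30²/4 = 706.9 mm²; R_n = 469 × 706.9 × 4 × 1 / 1000 = 1326 kN → 0.75 × 1326 = 995 kN.
Bearing: edge l_c = 48.5, r_n = 186.2 kN; interior l_c = 82, r_n = 230.4 kN; R_n = 186.2 + 3·230.4 = 877.4 kN → 658 kN.
Block shear: A_gv = 3280, A_nv = 2300, A_nt = 340 mm²; R_n = min(0.6F_uA_nv, 0.6F_yA_gv) + U_bs·F_u·A_nt = 628 kN → 471 kN.
Block shear governs: 471 kN.

471 kN (block shear governs)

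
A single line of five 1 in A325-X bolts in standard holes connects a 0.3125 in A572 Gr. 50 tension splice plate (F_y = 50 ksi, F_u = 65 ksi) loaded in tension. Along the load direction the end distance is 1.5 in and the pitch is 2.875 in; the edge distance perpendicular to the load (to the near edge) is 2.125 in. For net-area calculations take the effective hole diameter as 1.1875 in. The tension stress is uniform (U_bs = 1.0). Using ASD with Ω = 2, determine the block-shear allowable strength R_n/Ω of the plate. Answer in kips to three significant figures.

62.2 kips

Shear plane L_v = 1.5 + 4·2.875 = 13 in; A_gv = 13 × 0.3125 = 4.062 in².
A_nv = (13 − 4.5·1.1875) × 0.3125 = 2.393 in².
A_nt = (2.125 − 0.5·1.1875) × 0.3125 = 0.4785 in².
0.6 F_u A_nv = 93.31 kips; 0.6 F_y A_gv = 121.9 kips → shear rupture governs the shear term.
R_n = 93.31 + 1.0 × 65 × 0.4785 = 124.4 kips.
Allowable strength R_n/Ω = 124.4 / 2 = 62.2 kips.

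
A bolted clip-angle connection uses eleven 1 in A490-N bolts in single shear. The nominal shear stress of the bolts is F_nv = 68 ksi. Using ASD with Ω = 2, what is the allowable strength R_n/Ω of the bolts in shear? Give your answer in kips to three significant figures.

A_b = π × 1² / 4 = 0.7854 in².
R_n = F_nv · A_b · n · n_s = 68 × 0.7854 × 11 × 1 = 587.5 kips.
Allowable strength R_n/Ω = 587.5 / 2 = 294 kips.

294 kips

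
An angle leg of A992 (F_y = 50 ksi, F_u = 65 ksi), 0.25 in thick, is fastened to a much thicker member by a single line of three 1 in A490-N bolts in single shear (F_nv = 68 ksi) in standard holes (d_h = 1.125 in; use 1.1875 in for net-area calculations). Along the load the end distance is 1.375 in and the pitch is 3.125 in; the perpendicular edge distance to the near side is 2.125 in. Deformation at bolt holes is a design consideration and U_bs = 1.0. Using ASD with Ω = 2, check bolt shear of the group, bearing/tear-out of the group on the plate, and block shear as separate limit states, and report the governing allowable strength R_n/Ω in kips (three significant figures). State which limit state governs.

35.1 kips (block shear governs)

Bolt shear: A_b = π·1²/4 = 0.7854 in²; R_n = 68 × 0.7854 × 3 × 1 = 160.2 kips → 160.2 / 2 = 80.1 kips.
Bearing: edge l_c = 0.8125, r_n = 15.84 kips; interior l_c = 2, r_n = 39 kips; R_n = 15.84 + 2·39 = 93.84 kips → 46.9 kips.
Block shear: A_gv = 1.906, A_nv = 1.164, A_nt = 0.3828 in²; R_n = min(0.6F_uA_nv, 0.6F_yA_gv) + U_bs·F_u·A_nt = 70.28 kips → 35.1 kips.
Block shear governs: 35.1 kips.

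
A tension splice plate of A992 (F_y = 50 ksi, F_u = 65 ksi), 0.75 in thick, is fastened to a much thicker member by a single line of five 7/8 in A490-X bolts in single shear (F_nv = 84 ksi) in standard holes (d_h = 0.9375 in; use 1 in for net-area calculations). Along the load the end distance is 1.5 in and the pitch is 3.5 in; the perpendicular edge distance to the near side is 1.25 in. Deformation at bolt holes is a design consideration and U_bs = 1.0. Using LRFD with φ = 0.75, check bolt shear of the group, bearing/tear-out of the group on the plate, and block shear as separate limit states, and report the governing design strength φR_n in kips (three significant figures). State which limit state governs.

189 kips (bolt shear governs)

Bolt shear: A_b = π·0.875²/4 = 0.6013 in²; R_n = 84 × 0.6013 × 5 × 1 = 252.6 kips → 0.75 × 252.6 = 189 kips.
Bearing: edge l_c = 1.031, r_n = 60.33 kips; interior l_c = 2.562, r_n = 102.4 kips; R_n = 60.33 + 4·102.4 = 469.8 kips → 352 kips.
Block shear: A_gv = 11.62, A_nv = 8.25, A_nt = 0.5625 in²; R_n = min(0.6F_uA_nv, 0.6F_yA_gv) + U_bs·F_u·A_nt = 358.3 kips → 269 kips.
Bolt shear governs: 189 kips.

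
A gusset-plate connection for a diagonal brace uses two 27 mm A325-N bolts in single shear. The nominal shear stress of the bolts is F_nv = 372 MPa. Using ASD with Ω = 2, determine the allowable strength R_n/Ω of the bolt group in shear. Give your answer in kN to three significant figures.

213 kN

A_b = π × 27² / 4 = 572.6 mm².
R_n = F_nv · A_b · n · n_s = 372 × 572.6 × 2 × 1 / 1000 = 426 kN.
Allowable strength R_n/Ω = 426 / 2 = 213 kN.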